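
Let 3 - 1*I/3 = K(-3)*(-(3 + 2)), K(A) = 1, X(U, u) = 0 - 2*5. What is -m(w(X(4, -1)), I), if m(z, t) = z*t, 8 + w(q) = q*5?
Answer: 1392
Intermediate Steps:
X(U, u) = -10 (X(U, u) = 0 - 10 = -10)
w(q) = -8 + 5*q (w(q) = -8 + q*5 = -8 + 5*q)
I = 24 (I = 9 - 3*(-(3 + 2)) = 9 - 3*(-1*5) = 9 - 3*(-5) = 9 + 15 = 24)
m(z, t) = t*z
-m(w(X(4, -1)), I) = -24*(-8 + 5*(-10)) = -24*(-8 - 50) = -24*(-58) = -1*(-1392) = 1392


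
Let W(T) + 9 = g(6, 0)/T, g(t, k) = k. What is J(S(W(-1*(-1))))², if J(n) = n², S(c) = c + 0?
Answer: 6561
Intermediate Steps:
W(T) = -9 (W(T) = -9 + 0/T = -9 + 0 = -9)
S(c) = c
J(S(W(-1*(-1))))² = ((-9)²)² = 81² = 6561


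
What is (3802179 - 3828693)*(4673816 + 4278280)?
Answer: -237355873344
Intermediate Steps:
(3802179 - 3828693)*(4673816 + 4278280) = -26514*8952096 = -237355873344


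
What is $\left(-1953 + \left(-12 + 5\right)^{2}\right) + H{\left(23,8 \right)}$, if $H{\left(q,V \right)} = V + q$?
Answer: $-1873$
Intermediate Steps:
$\left(-1953 + \left(-12 + 5\right)^{2}\right) + H{\left(23,8 \right)} = \left(-1953 + \left(-12 + 5\right)^{2}\right) + \left(8 + 23\right) = \left(-1953 + \left(-7\right)^{2}\right) + 31 = \left(-1953 + 49\right) + 31 = -1904 + 31 = -1873$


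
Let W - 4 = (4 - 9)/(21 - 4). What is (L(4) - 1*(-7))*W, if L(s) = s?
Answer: 693/17 ≈ 40.765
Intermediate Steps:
W = 63/17 (W = 4 + (4 - 9)/(21 - 4) = 4 - 5/17 = 63/17 ≈ 3.7059)
(L(4) - 1*(-7))*W = (4 - 1*(-7))*(63/17) = (4 + 7)*(63/17) = 11*(63/17) = 693/17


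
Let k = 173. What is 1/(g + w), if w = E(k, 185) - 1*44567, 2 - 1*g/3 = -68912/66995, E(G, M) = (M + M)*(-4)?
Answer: -66995/3084310059 ≈ -2.1721e-5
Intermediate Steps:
E(G, M) = -8*M (E(G, M) = (2*M)*(-4) = -8*M)
g = 608706/66995 (g = 6 - (-206736)/66995 = 6 - 3*(-68912/66995) = 6 + 206736/66995 = 608706/66995 ≈ 9.0858)
w = -46047 (w = -8*185 - 1*44567 = -1480 - 44567 = -46047)
1/(g + w) = 1/(608706/66995 - 46047) = 1/(-3084310059/66995) = -66995/3084310059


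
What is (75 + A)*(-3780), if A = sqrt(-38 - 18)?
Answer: -283500 - 7560*I*sqrt(14) ≈ -2.835e+5 - 28287.0*I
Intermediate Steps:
A = 2*I*sqrt(14) (A = sqrt(-56) = 2*I*sqrt(14) ≈ 7.4833*I)
(75 + A)*(-3780) = (75 + 2*I*sqrt(14))*(-3780) = -283500 - 7560*I*sqrt(14)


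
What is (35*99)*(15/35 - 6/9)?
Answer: -825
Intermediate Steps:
(35*99)*(15/35 - 6/9) = 3465*(15*(1/35) - 6*1/9) = 3465*(3/7 - 2/3) = 3465*(-5/21) = -825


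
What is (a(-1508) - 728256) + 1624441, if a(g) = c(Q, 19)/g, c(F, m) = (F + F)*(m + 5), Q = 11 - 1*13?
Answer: 337861769/377 ≈ 8.9619e+5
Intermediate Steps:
Q = -2 (Q = 11 - 13 = -2)
c(F, m) = 2*F*(5 + m) (c(F, m) = (2*F)*(5 + m) = 2*F*(5 + m))
a(g) = -96/g (a(g) = (2*(-2)*(5 + 19))/g = (2*(-2)*24)/g = -96/g)
(a(-1508) - 728256) + 1624441 = (-96/(-1508) - 728256) + 1624441 = (-96*(-1/1508) - 728256) + 1624441 = (24/377 - 728256) + 1624441 = -274552488/377 + 1624441 = 337861769/377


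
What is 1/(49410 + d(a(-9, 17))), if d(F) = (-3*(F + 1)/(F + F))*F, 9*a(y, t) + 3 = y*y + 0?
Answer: 2/98791 ≈ 2.0245e-5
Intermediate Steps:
a(y, t) = -1/3 + y**2/9 (a(y, t) = -1/3 + (y*y + 0)/9 = -1/3 + (y**2 + 0)/9 = -1/3 + y**2/9)
d(F) = -3/2 - 3*F/2 (d(F) = (-3*(1 + F)/(2*F))*F = -3/2 - 3*F/2)
1/(49410 + d(a(-9, 17))) = 1/(49410 + (-3/2 - 3*(-1/3 + (1/9)*(-9)**2)/2)) = 1/(49410 + (-3/2 - 3*(-1/3 + (1/9)*81)/2)) = 1/(49410 + (-3/2 - 3*(-1/3 + 9)/2)) = 1/(49410 + (-3/2 - 3/2*26/3)) = 1/(49410 + (-3/2 - 13)) = 1/(49410 - 29/2) = 1/(98791/2) = 2/98791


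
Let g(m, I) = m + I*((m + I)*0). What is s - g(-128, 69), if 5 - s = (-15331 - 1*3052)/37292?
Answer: 4978219/37292 ≈ 133.49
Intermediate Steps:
g(m, I) = m (g(m, I) = m + I*((I + m)*0) = m + I*0 = m + 0 = m)
s = 204843/37292 (s = 5 - (-15331 - 1*3052)/37292 = 5 - (-15331 - 3052)/37292 = 5 - (-18383)/37292 = 5 - 1*(-18383/37292) = 5 + 18383/37292 = 204843/37292 ≈ 5.4930)
s - g(-128, 69) = 204843/37292 - 1*(-128) = 204843/37292 + 128 = 4978219/37292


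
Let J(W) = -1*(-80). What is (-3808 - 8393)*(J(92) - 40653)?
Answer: 495031173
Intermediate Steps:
J(W) = 80
(-3808 - 8393)*(J(92) - 40653) = (-3808 - 8393)*(80 - 40653) = -12201*(-40573) = 495031173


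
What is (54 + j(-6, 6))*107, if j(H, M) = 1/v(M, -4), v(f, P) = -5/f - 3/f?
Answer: 22791/4 ≈ 5697.8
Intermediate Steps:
v(f, P) = -8/f
j(H, M) = -M/8 (j(H, M) = 1/(-8/M) = -M/8)
(54 + j(-6, 6))*107 = (54 - 1/8*6)*107 = (54 - 3/4)*107 = (213/4)*107 = 22791/4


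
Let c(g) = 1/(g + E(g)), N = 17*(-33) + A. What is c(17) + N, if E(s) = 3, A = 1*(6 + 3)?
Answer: -11039/20 ≈ -551.95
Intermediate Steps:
A = 9 (A = 1*9 = 9)
N = -552 (N = 17*(-33) + 9 = -561 + 9 = -552)
c(g) = 1/(3 + g) (c(g) = 1/(g + 3) = 1/(3 + g))
c(17) + N = 1/(3 + 17) - 552 = 1/20 - 552 = -11039/20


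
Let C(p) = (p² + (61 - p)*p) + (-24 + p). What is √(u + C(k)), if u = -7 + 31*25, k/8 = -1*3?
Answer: 2*I*√186 ≈ 27.276*I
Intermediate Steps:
k = -24 (k = 8*(-1*3) = 8*(-3) = -24)
C(p) = -24 + p + p² + p*(61 - p) (C(p) = (p² + p*(61 - p)) + (-24 + p) = -24 + p + p² + p*(61 - p))
u = 768 (u = -7 + 775 = 768)
√(u + C(k)) = √(768 + (-24 + 62*(-24))) = √(768 + (-24 - 1488)) = √(768 - 1512) = √(-744) = 2*I*√186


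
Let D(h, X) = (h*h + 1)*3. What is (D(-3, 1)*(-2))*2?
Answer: -120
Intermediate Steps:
D(h, X) = 3 + 3*h² (D(h, X) = (h² + 1)*3 = (1 + h²)*3 = 3 + 3*h²)
(D(-3, 1)*(-2))*2 = ((3 + 3*(-3)²)*(-2))*2 = ((3 + 3*9)*(-2))*2 = ((3 + 27)*(-2))*2 = (30*(-2))*2 = -60*2 = -120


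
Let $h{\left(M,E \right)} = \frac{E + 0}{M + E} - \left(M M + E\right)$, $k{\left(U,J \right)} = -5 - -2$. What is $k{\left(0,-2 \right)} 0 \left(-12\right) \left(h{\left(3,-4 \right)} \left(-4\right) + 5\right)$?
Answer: $0$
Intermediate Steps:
$k{\left(U,J \right)} = -3$ ($k{\left(U,J \right)} = -5 + 2 = -3$)
$h{\left(M,E \right)} = - E - M^{2} + \frac{E}{E + M}$ ($h{\left(M,E \right)} = \frac{E}{E + M} - \left(M^{2} + E\right) = \frac{E}{E + M} - \left(E + M^{2}\right) = - E - M^{2} + \frac{E}{E + M}$)
$k{\left(0,-2 \right)} 0 \left(-12\right) \left(h{\left(3,-4 \right)} \left(-4\right) + 5\right) = - 3 \cdot 0 \left(-12\right) \left(\frac{-4 - \left(-4\right)^{2} - 3^{3} - \left(-4\right) 3 - - 4 \cdot 3^{2}}{-4 + 3} \left(-4\right) + 5\right) = \left(-3\right) 0 \left(\frac{-4 - 16 - 27 + 12 - \left(-4\right) 9}{-1} \left(-4\right) + 5\right) = 0 \left(- (-4 - 16 - 27 + 12 + 36) \left(-4\right) + 5\right) = 0 \left(\left(-1\right) 1 \left(-4\right) + 5\right) = 0 \left(\left(-1\right) \left(-4\right) + 5\right) = 0 \left(4 + 5\right) = 0 \cdot 9 = 0$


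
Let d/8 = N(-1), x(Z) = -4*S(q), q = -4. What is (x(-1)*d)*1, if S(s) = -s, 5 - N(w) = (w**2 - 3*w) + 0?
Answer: -128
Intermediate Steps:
N(w) = 5 - w**2 + 3*w (N(w) = 5 - ((w**2 - 3*w) + 0) = 5 - (w**2 - 3*w) = 5 + (-w**2 + 3*w) = 5 - w**2 + 3*w)
x(Z) = -16 (x(Z) = -(-4)*(-4) = -4*4 = -16)
d = 8 (d = 8*(5 - 1*(-1)**2 + 3*(-1)) = 8*(5 - 1*1 - 3) = 8*(5 - 1 - 3) = 8*1 = 8)
(x(-1)*d)*1 = -16*8*1 = -128*1 = -128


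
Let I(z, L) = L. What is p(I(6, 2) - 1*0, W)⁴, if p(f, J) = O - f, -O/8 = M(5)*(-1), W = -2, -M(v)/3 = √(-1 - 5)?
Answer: 11861008 - 662784*I*√6 ≈ 1.1861e+7 - 1.6235e+6*I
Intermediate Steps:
M(v) = -3*I*√6 (M(v) = -3*√(-1 - 5) = -3*I*√6)
O = -24*I*√6 (O = -8*(-3*I*√6)*(-1) = -24*I*√6 ≈ -58.788*I)
p(f, J) = -f - 24*I*√6 (p(f, J) = -24*I*√6 - f = -f - 24*I*√6)
p(I(6, 2) - 1*0, W)⁴ = (-(2 - 1*0) - 24*I*√6)⁴ = (-(2 + 0) - 24*I*√6)⁴ = (-1*2 - 24*I*√6)⁴ = (-2 - 24*I*√6)⁴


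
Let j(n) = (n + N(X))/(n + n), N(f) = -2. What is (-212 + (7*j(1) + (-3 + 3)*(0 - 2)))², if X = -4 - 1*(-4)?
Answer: 185761/4 ≈ 46440.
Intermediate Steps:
X = 0 (X = -4 + 4 = 0)
j(n) = (-2 + n)/(2*n) (j(n) = (n - 2)/(n + n) = (-2 + n)/((2*n)) = (-2 + n)*(1/(2*n)) = (-2 + n)/(2*n))
(-212 + (7*j(1) + (-3 + 3)*(0 - 2)))² = (-212 + (7*((½)*(-2 + 1)/1) + (-3 + 3)*(0 - 2)))² = (-212 + (7*((½)*1*(-1)) + 0*(-2)))² = (-212 + (7*(-½) + 0))² = (-212 + (-7/2 + 0))² = (-212 - 7/2)² = (-431/2)² = 185761/4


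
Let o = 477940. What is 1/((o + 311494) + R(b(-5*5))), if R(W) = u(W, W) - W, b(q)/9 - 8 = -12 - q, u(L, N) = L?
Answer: 1/789434 ≈ 1.2667e-6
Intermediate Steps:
b(q) = -36 - 9*q (b(q) = 72 + 9*(-12 - q) = 72 + (-108 - 9*q) = -36 - 9*q)
R(W) = 0 (R(W) = W - W = 0)
1/((o + 311494) + R(b(-5*5))) = 1/((477940 + 311494) + 0) = 1/(789434 + 0) = 1/789434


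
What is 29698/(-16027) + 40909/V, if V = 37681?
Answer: -14948445/19481077 ≈ -0.76733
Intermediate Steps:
29698/(-16027) + 40909/V = 29698/(-16027) + 40909/37681 = 29698*(-1/16027) + 40909*(1/37681) = -958/517 + 40909/37681 = -14948445/19481077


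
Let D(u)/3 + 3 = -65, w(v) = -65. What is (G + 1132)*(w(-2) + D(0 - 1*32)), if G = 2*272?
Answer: -450844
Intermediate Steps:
D(u) = -204 (D(u) = -9 + 3*(-65) = -9 - 195 = -204)
G = 544
(G + 1132)*(w(-2) + D(0 - 1*32)) = (544 + 1132)*(-65 - 204) = 1676*(-269) = -450844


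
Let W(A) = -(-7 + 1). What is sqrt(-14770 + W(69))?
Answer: 2*I*sqrt(3691) ≈ 121.51*I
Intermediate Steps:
W(A) = 6 (W(A) = -1*(-6) = 6)
sqrt(-14770 + W(69)) = sqrt(-14770 + 6) = sqrt(-14764) = 2*I*sqrt(3691)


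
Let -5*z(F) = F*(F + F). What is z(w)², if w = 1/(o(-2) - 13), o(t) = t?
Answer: 4/1265625 ≈ 3.1605e-6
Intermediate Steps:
w = -1/15 (w = 1/(-2 - 13) = 1/(-15) = -1/15 ≈ -0.066667)
z(F) = -2*F²/5 (z(F) = -F*(F + F)/5 = -F*2*F/5 = -2*F²/5)
z(w)² = (-2*(-1/15)²/5)² = (-⅖*1/225)² = (-2/1125)² = 4/1265625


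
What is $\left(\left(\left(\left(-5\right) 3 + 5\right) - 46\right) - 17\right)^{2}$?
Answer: $5329$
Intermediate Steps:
$\left(\left(\left(\left(-5\right) 3 + 5\right) - 46\right) - 17\right)^{2} = \left(\left(\left(-15 + 5\right) - 46\right) - 17\right)^{2} = \left(\left(-10 - 46\right) - 17\right)^{2} = \left(-56 - 17\right)^{2} = \left(-73\right)^{2} = 5329$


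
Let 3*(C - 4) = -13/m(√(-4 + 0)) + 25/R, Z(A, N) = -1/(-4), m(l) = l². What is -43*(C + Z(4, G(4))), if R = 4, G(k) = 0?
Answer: -3827/12 ≈ -318.92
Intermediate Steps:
Z(A, N) = ¼ (Z(A, N) = -1*(-¼) = ¼)
C = 43/6 (C = 4 + (-13/(-4 + 0) + 25/4)/3 = 4 + (-13/((√(-4))²) + 25*(¼))/3 = 4 + (-13/((2*I)²) + 25/4)/3 = 4 + (-13/(-4) + 25/4)/3 = 4 + (-13*(-¼) + 25/4)/3 = 4 + (13/4 + 25/4)/3 = 4 + (⅓)*(19/2) = 4 + 19/6 = 43/6 ≈ 7.1667)
-43*(C + Z(4, G(4))) = -43*(43/6 + ¼) = -43*89/12 = -3827/12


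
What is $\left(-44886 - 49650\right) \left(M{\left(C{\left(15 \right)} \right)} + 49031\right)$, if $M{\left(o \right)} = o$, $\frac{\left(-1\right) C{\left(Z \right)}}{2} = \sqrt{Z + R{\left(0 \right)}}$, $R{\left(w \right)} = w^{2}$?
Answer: $-4635194616 + 189072 \sqrt{15} \approx -4.6345 \cdot 10^{9}$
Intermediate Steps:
$C{\left(Z \right)} = - 2 \sqrt{Z}$ ($C{\left(Z \right)} = - 2 \sqrt{Z + 0^{2}} = - 2 \sqrt{Z + 0} = - 2 \sqrt{Z}$)
$\left(-44886 - 49650\right) \left(M{\left(C{\left(15 \right)} \right)} + 49031\right) = \left(-44886 - 49650\right) \left(- 2 \sqrt{15} + 49031\right) = - 94536 \left(49031 - 2 \sqrt{15}\right) = -4635194616 + 189072 \sqrt{15}$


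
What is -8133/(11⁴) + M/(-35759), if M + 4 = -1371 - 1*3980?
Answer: -212425392/523547519 ≈ -0.40574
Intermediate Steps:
M = -5355 (M = -4 + (-1371 - 1*3980) = -4 + (-1371 - 3980) = -4 - 5351 = -5355)
-8133/(11⁴) + M/(-35759) = -8133/(11⁴) - 5355/(-35759) = -8133/14641 - 5355*(-1/35759) = -8133*1/14641 + 5355/35759 = -8133/14641 + 5355/35759 = -212425392/523547519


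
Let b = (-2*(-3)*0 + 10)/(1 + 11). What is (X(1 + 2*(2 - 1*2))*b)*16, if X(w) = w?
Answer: 40/3 ≈ 13.333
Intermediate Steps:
b = ⅚ (b = (6*0 + 10)/12 = (0 + 10)*(1/12) = 10*(1/12) = ⅚ ≈ 0.83333)
(X(1 + 2*(2 - 1*2))*b)*16 = ((1 + 2*(2 - 1*2))*(⅚))*16 = ((1 + 2*(2 - 2))*(⅚))*16 = ((1 + 2*0)*(⅚))*16 = ((1 + 0)*(⅚))*16 = (1*(⅚))*16 = (⅚)*16 = 40/3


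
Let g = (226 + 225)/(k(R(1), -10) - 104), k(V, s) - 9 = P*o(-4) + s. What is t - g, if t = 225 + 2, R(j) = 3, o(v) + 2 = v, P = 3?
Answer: 692/3 ≈ 230.67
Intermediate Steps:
o(v) = -2 + v
k(V, s) = -9 + s (k(V, s) = 9 + (3*(-2 - 4) + s) = 9 + (3*(-6) + s) = 9 + (-18 + s) = -9 + s)
g = -11/3 (g = (226 + 225)/((-9 - 10) - 104) = 451/(-19 - 104) = 451/(-123) = 451*(-1/123) = -11/3 ≈ -3.6667)
t = 227
t - g = 227 - 1*(-11/3) = 227 + 11/3 = 692/3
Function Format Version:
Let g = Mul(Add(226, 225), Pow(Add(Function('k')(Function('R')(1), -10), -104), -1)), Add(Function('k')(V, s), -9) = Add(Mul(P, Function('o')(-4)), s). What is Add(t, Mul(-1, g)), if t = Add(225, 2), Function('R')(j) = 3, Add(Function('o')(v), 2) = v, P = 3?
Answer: Rational(692, 3) ≈ 230.67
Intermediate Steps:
Function('o')(v) = Add(-2, v)
Function('k')(V, s) = Add(-9, s) (Function('k')(V, s) = Add(9, Add(Mul(3, Add(-2, -4)), s)) = Add(9, Add(Mul(3, -6), s)) = Add(9, Add(-18, s)) = Add(-9, s))
g = Rational(-11, 3) (g = Mul(Add(226, 225), Pow(Add(Add(-9, -10), -104), -1)) = Mul(451, Pow(Add(-19, -104), -1)) = Mul(451, Pow(-123, -1)) = Mul(451, Rational(-1, 123)) = Rational(-11, 3) ≈ -3.6667)
t = 227
Add(t, Mul(-1, g)) = Add(227, Mul(-1, Rational(-11, 3))) = Add(227, Rational(11, 3)) = Rational(692, 3)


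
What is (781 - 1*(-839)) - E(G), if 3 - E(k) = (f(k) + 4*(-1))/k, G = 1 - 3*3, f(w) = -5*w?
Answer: 3225/2 ≈ 1612.5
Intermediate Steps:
G = -8 (G = 1 - 9 = -8)
E(k) = 3 - (-4 - 5*k)/k (E(k) = 3 - (-5*k + 4*(-1))/k = 3 - (-5*k - 4)/k = 3 - (-4 - 5*k)/k)
(781 - 1*(-839)) - E(G) = (781 - 1*(-839)) - (8 + 4/(-8)) = (781 + 839) - (8 + 4*(-⅛)) = 1620 - (8 - ½) = 1620 - 1*15/2 = 1620 - 15/2 = 3225/2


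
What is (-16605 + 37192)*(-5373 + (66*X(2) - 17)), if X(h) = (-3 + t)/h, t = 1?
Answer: -112322672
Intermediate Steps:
X(h) = -2/h (X(h) = (-3 + 1)/h = -2/h)
(-16605 + 37192)*(-5373 + (66*X(2) - 17)) = (-16605 + 37192)*(-5373 + (66*(-2/2) - 17)) = 20587*(-5373 + (66*(-2*1/2) - 17)) = 20587*(-5373 + (66*(-1) - 17)) = 20587*(-5373 + (-66 - 17)) = 20587*(-5373 - 83) = 20587*(-5456) = -112322672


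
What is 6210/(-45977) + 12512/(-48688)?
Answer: -140284/357821 ≈ -0.39205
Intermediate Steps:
6210/(-45977) + 12512/(-48688) = 6210*(-1/45977) + 12512*(-1/48688) = -270/1999 - 46/179 = -140284/357821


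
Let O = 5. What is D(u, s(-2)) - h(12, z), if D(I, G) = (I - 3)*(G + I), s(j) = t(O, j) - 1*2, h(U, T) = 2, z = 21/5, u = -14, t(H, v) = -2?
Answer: 304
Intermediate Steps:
z = 21/5 (z = 21*(⅕) = 21/5 ≈ 4.2000)
s(j) = -4 (s(j) = -2 - 1*2 = -2 - 2 = -4)
D(I, G) = (-3 + I)*(G + I)
D(u, s(-2)) - h(12, z) = ((-14)² - 3*(-4) - 3*(-14) - 4*(-14)) - 1*2 = (196 + 12 + 42 + 56) - 2 = 306 - 2 = 304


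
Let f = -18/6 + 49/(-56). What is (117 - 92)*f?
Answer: -775/8 ≈ -96.875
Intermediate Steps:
f = -31/8 (f = -18*1/6 + 49*(-1/56) = -3 - 7/8 = -31/8 ≈ -3.8750)
(117 - 92)*f = (117 - 92)*(-31/8) = 25*(-31/8) = -775/8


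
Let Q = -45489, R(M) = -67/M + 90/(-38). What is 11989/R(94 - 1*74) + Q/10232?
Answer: -46713997837/22234136 ≈ -2101.0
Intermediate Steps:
R(M) = -45/19 - 67/M (R(M) = -67/M + 90*(-1/38) = -67/M - 45/19 = -45/19 - 67/M)
11989/R(94 - 1*74) + Q/10232 = 11989/(-45/19 - 67/(94 - 1*74)) - 45489/10232 = 11989/(-45/19 - 67/(94 - 74)) - 45489*1/10232 = 11989/(-45/19 - 67/20) - 45489/10232 = 11989/(-2173/380) - 45489/10232 = 11989*(-380/2173) - 45489/10232 = -4555820/2173 - 45489/10232 = -46713997837/22234136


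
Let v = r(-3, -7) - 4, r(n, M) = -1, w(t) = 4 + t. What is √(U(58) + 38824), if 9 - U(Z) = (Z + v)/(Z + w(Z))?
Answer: √139797210/60 ≈ 197.06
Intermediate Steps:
v = -5 (v = -1 - 4 = -5)
U(Z) = 9 - (-5 + Z)/(4 + 2*Z) (U(Z) = 9 - (Z - 5)/(Z + (4 + Z)) = 9 - (-5 + Z)/(4 + 2*Z))
√(U(58) + 38824) = √((41 + 17*58)/(2*(2 + 58)) + 38824) = √((½)*(41 + 986)/60 + 38824) = √((½)*(1/60)*1027 + 38824) = √(1027/120 + 38824) = √(4659907/120) = √139797210/60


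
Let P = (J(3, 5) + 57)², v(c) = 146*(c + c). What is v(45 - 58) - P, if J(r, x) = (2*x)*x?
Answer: -15245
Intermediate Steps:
v(c) = 292*c (v(c) = 146*(2*c) = 292*c)
J(r, x) = 2*x²
P = 11449 (P = (2*5² + 57)² = (2*25 + 57)² = (50 + 57)² = 107² = 11449)
v(45 - 58) - P = 292*(45 - 58) - 1*11449 = 292*(-13) - 11449 = -3796 - 11449 = -15245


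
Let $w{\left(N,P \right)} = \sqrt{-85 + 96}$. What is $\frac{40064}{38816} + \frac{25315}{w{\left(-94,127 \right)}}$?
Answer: $\frac{1252}{1213} + \frac{25315 \sqrt{11}}{11} \approx 7633.8$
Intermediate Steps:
$w{\left(N,P \right)} = \sqrt{11}$
$\frac{40064}{38816} + \frac{25315}{w{\left(-94,127 \right)}} = \frac{40064}{38816} + \frac{25315}{\sqrt{11}} = 40064 \cdot \frac{1}{38816} + 25315 \frac{\sqrt{11}}{11} = \frac{1252}{1213} + \frac{25315 \sqrt{11}}{11}$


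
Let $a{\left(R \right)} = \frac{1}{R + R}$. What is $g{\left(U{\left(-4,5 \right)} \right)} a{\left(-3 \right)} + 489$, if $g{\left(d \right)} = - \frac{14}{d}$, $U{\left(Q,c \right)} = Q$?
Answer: $\frac{5861}{12} \approx 488.42$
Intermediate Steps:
$a{\left(R \right)} = \frac{1}{2 R}$
$g{\left(U{\left(-4,5 \right)} \right)} a{\left(-3 \right)} + 489 = - \frac{14}{-4} \frac{1}{2 \left(-3\right)} + 489 = \left(-14\right) \left(- \frac{1}{4}\right) \frac{1}{2} \left(- \frac{1}{3}\right) + 489 = \frac{7}{2} \left(- \frac{1}{6}\right) + 489 = - \frac{7}{12} + 489 = \frac{5861}{12}$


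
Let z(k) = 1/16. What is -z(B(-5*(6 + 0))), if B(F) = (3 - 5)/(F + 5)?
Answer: -1/16 ≈ -0.062500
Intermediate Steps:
B(F) = -2/(5 + F)
z(k) = 1/16
-z(B(-5*(6 + 0))) = -1*1/16 = -1/16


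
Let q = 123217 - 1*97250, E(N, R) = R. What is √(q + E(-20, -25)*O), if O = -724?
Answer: √44067 ≈ 209.92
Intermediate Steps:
q = 25967 (q = 123217 - 97250 = 25967)
√(q + E(-20, -25)*O) = √(25967 - 25*(-724)) = √(25967 + 18100) = √44067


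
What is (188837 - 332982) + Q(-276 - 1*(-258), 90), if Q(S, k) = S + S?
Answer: -144181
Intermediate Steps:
Q(S, k) = 2*S
(188837 - 332982) + Q(-276 - 1*(-258), 90) = (188837 - 332982) + 2*(-276 - 1*(-258)) = -144145 + 2*(-276 + 258) = -144145 + 2*(-18) = -144145 - 36 = -144181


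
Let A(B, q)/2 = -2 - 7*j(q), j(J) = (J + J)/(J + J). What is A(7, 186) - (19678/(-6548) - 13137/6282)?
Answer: -22115974/1713939 ≈ -12.904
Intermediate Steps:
j(J) = 1 (j(J) = (2*J)/((2*J)) = (2*J)*(1/(2*J)) = 1)
A(B, q) = -18 (A(B, q) = 2*(-2 - 7*1) = 2*(-2 - 7) = 2*(-9) = -18)
A(7, 186) - (19678/(-6548) - 13137/6282) = -18 - (19678/(-6548) - 13137/6282) = -18 - (19678*(-1/6548) - 13137*1/6282) = -18 - (-9839/3274 - 4379/2094) = -18 - 1*(-8734928/1713939) = -18 + 8734928/1713939 = -22115974/1713939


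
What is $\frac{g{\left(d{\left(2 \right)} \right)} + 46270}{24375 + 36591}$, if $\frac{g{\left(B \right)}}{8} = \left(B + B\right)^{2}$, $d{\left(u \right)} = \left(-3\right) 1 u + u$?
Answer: $\frac{2599}{3387} \approx 0.76735$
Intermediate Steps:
$d{\left(u \right)} = - 2 u$ ($d{\left(u \right)} = - 3 u + u = - 2 u$)
$g{\left(B \right)} = 32 B^{2}$ ($g{\left(B \right)} = 8 \left(B + B\right)^{2} = 8 \left(2 B\right)^{2} = 8 \cdot 4 B^{2} = 32 B^{2}$)
$\frac{g{\left(d{\left(2 \right)} \right)} + 46270}{24375 + 36591} = \frac{32 \left(\left(-2\right) 2\right)^{2} + 46270}{24375 + 36591} = \frac{32 \left(-4\right)^{2} + 46270}{60966} = \left(32 \cdot 16 + 46270\right) \frac{1}{60966} = \left(512 + 46270\right) \frac{1}{60966} = 46782 \cdot \frac{1}{60966} = \frac{2599}{3387}$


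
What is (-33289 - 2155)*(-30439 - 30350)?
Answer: 2154605316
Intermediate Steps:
(-33289 - 2155)*(-30439 - 30350) = -35444*(-60789) = 2154605316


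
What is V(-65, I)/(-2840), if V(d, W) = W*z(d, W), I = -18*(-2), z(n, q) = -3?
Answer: 27/710 ≈ 0.038028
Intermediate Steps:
I = 36
V(d, W) = -3*W (V(d, W) = W*(-3) = -3*W)
V(-65, I)/(-2840) = -3*36/(-2840) = -108*(-1/2840) = 27/710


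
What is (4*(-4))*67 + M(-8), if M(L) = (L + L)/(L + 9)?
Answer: -1088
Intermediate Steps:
M(L) = 2*L/(9 + L) (M(L) = (2*L)/(9 + L) = 2*L/(9 + L))
(4*(-4))*67 + M(-8) = (4*(-4))*67 + 2*(-8)/(9 - 8) = -16*67 + 2*(-8)/1 = -1072 + 2*(-8)*1 = -1072 - 16 = -1088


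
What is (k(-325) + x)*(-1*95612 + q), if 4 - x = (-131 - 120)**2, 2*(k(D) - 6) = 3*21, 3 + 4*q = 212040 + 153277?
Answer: 1078748073/4 ≈ 2.6969e+8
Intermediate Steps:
q = 182657/2 (q = -3/4 + (212040 + 153277)/4 = -3/4 + (1/4)*365317 = -3/4 + 365317/4 = 182657/2 ≈ 91329.)
k(D) = 75/2 (k(D) = 6 + (3*21)/2 = 6 + (1/2)*63 = 6 + 63/2 = 75/2)
x = -62997 (x = 4 - (-131 - 120)**2 = 4 - 1*(-251)**2 = 4 - 1*63001 = 4 - 63001 = -62997)
(k(-325) + x)*(-1*95612 + q) = (75/2 - 62997)*(-1*95612 + 182657/2) = -125919*(-95612 + 182657/2)/2 = -125919/2*(-8567/2) = 1078748073/4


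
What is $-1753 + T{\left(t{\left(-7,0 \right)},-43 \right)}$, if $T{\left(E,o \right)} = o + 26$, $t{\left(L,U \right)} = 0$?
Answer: $-1770$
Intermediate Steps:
$T{\left(E,o \right)} = 26 + o$
$-1753 + T{\left(t{\left(-7,0 \right)},-43 \right)} = -1753 + \left(26 - 43\right) = -1753 - 17 = -1770$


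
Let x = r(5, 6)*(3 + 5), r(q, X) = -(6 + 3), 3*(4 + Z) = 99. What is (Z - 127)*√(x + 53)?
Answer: -98*I*√19 ≈ -427.17*I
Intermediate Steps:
Z = 29 (Z = -4 + (⅓)*99 = -4 + 33 = 29)
r(q, X) = -9 (r(q, X) = -1*9 = -9)
x = -72 (x = -9*(3 + 5) = -9*8 = -72)
(Z - 127)*√(x + 53) = (29 - 127)*√(-72 + 53) = -98*I*√19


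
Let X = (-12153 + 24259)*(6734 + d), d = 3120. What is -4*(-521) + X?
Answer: 119294608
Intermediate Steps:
X = 119292524 (X = (-12153 + 24259)*(6734 + 3120) = 12106*9854 = 119292524)
-4*(-521) + X = -4*(-521) + 119292524 = 2084 + 119292524 = 119294608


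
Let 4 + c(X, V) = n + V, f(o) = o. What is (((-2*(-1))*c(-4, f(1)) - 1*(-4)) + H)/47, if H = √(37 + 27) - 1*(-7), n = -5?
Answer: 3/47 ≈ 0.063830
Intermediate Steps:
c(X, V) = -9 + V (c(X, V) = -4 + (-5 + V) = -9 + V)
H = 15 (H = √64 + 7 = 8 + 7 = 15)
(((-2*(-1))*c(-4, f(1)) - 1*(-4)) + H)/47 = (((-2*(-1))*(-9 + 1) - 1*(-4)) + 15)/47 = ((2*(-8) + 4) + 15)/47 = ((-16 + 4) + 15)/47 = (-12 + 15)/47 = (1/47)*3 = 3/47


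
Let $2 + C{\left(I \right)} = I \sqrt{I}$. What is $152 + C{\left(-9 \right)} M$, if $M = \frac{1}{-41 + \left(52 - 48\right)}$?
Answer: $\frac{5626}{37} + \frac{27 i}{37} \approx 152.05 + 0.72973 i$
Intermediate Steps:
$M = - \frac{1}{37}$ ($M = \frac{1}{-41 + \left(52 - 48\right)} = \frac{1}{-41 + 4} = \frac{1}{-37} = - \frac{1}{37} \approx -0.027027$)
$C{\left(I \right)} = -2 + I^{\frac{3}{2}}$ ($C{\left(I \right)} = -2 + I \sqrt{I} = -2 + I^{\frac{3}{2}}$)
$152 + C{\left(-9 \right)} M = 152 + \left(-2 + \left(-9\right)^{\frac{3}{2}}\right) \left(- \frac{1}{37}\right) = 152 + \left(-2 - 27 i\right) \left(- \frac{1}{37}\right) = 152 + \left(\frac{2}{37} + \frac{27 i}{37}\right) = \frac{5626}{37} + \frac{27 i}{37}$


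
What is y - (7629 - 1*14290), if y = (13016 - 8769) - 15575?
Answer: -4667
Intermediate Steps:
y = -11328 (y = 4247 - 15575 = -11328)
y - (7629 - 1*14290) = -11328 - (7629 - 1*14290) = -11328 - (7629 - 14290) = -11328 - 1*(-6661) = -11328 + 6661 = -4667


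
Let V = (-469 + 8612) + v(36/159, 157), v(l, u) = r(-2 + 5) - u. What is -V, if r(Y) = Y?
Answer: -7989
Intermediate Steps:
v(l, u) = 3 - u (v(l, u) = (-2 + 5) - u = 3 - u)
V = 7989 (V = (-469 + 8612) + (3 - 1*157) = 8143 + (3 - 157) = 8143 - 154 = 7989)
-V = -1*7989 = -7989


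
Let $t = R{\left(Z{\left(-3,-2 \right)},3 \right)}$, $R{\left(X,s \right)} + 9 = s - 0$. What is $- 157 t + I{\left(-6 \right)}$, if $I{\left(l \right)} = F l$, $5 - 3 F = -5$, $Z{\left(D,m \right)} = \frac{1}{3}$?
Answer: $922$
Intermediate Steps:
$Z{\left(D,m \right)} = \frac{1}{3}$
$F = \frac{10}{3}$ ($F = \frac{5}{3} - - \frac{5}{3} = \frac{5}{3} + \frac{5}{3} = \frac{10}{3} \approx 3.3333$)
$I{\left(l \right)} = \frac{10 l}{3}$
$R{\left(X,s \right)} = -9 + s$ ($R{\left(X,s \right)} = -9 + \left(s - 0\right) = -9 + \left(s + 0\right) = -9 + s$)
$t = -6$ ($t = -9 + 3 = -6$)
$- 157 t + I{\left(-6 \right)} = \left(-157\right) \left(-6\right) + \frac{10}{3} \left(-6\right) = 942 - 20 = 922$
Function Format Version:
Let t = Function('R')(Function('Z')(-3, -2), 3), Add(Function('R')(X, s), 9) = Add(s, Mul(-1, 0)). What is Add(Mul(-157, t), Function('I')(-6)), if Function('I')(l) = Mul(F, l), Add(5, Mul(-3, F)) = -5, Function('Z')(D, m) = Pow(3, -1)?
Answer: 922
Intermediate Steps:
Function('Z')(D, m) = Rational(1, 3)
F = Rational(10, 3) (F = Add(Rational(5, 3), Mul(Rational(-1, 3), -5)) = Add(Rational(5, 3), Rational(5, 3)) = Rational(10, 3) ≈ 3.3333)
Function('I')(l) = Mul(Rational(10, 3), l)
Function('R')(X, s) = Add(-9, s) (Function('R')(X, s) = Add(-9, Add(s, Mul(-1, 0))) = Add(-9, Add(s, 0)) = Add(-9, s))
t = -6 (t = Add(-9, 3) = -6)
Add(Mul(-157, t), Function('I')(-6)) = Add(Mul(-157, -6), Mul(Rational(10, 3), -6)) = Add(942, -20) = 922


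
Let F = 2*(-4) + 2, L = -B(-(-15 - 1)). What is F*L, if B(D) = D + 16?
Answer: 192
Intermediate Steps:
B(D) = 16 + D
L = -32 (L = -(16 - (-15 - 1)) = -(16 - 1*(-16)) = -(16 + 16) = -1*32 = -32)
F = -6 (F = -8 + 2 = -6)
F*L = -6*(-32) = 192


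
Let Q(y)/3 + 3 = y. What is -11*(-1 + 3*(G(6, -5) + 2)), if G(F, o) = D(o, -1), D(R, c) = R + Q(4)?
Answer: 11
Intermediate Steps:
Q(y) = -9 + 3*y
D(R, c) = 3 + R (D(R, c) = R + (-9 + 3*4) = R + (-9 + 12) = R + 3 = 3 + R)
G(F, o) = 3 + o
-11*(-1 + 3*(G(6, -5) + 2)) = -11*(-1 + 3*((3 - 5) + 2)) = -11*(-1 + 3*(-2 + 2)) = -11*(-1 + 3*0) = -11*(-1 + 0) = -11*(-1) = 11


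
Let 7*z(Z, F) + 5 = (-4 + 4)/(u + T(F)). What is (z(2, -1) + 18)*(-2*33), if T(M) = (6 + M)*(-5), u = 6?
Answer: -7986/7 ≈ -1140.9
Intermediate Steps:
T(M) = -30 - 5*M
z(Z, F) = -5/7 (z(Z, F) = -5/7 + ((-4 + 4)/(6 + (-30 - 5*F)))/7 = -5/7 + (0/(-24 - 5*F))/7 = -5/7 + (⅐)*0 = -5/7 + 0 = -5/7)
(z(2, -1) + 18)*(-2*33) = (-5/7 + 18)*(-2*33) = (121/7)*(-66) = -7986/7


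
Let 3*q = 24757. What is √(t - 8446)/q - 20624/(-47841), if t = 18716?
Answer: 20624/47841 + 3*√10270/24757 ≈ 0.44338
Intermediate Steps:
q = 24757/3 (q = (⅓)*24757 = 24757/3 ≈ 8252.3)
√(t - 8446)/q - 20624/(-47841) = √(18716 - 8446)/(24757/3) - 20624/(-47841) = √10270*(3/24757) - 20624*(-1/47841) = 3*√10270/24757 + 20624/47841 = 20624/47841 + 3*√10270/24757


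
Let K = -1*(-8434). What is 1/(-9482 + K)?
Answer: -1/1048 ≈ -0.00095420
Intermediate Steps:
K = 8434
1/(-9482 + K) = 1/(-9482 + 8434) = 1/(-1048) = -1/1048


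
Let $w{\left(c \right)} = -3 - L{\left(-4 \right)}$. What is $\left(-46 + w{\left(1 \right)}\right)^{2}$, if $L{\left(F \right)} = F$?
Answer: $2025$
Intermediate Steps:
$w{\left(c \right)} = 1$ ($w{\left(c \right)} = -3 - -4 = -3 + 4 = 1$)
$\left(-46 + w{\left(1 \right)}\right)^{2} = \left(-46 + 1\right)^{2} = \left(-45\right)^{2} = 2025$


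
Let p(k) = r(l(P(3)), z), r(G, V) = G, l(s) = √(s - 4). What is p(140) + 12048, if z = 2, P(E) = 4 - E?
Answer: 12048 + I*√3 ≈ 12048.0 + 1.732*I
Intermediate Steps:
l(s) = √(-4 + s)
p(k) = I*√3 (p(k) = √(-4 + (4 - 1*3)) = √(-4 + (4 - 3)) = √(-4 + 1) = √(-3) = I*√3)
p(140) + 12048 = I*√3 + 12048 = 12048 + I*√3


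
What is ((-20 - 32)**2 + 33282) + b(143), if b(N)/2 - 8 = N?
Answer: 36288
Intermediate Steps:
b(N) = 16 + 2*N
((-20 - 32)**2 + 33282) + b(143) = ((-20 - 32)**2 + 33282) + (16 + 2*143) = ((-52)**2 + 33282) + (16 + 286) = (2704 + 33282) + 302 = 35986 + 302 = 36288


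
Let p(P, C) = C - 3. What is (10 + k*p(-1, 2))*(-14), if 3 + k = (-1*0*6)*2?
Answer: -182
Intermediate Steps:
p(P, C) = -3 + C
k = -3 (k = -3 + (-1*0*6)*2 = -3 + (0*6)*2 = -3 + 0*2 = -3 + 0 = -3)
(10 + k*p(-1, 2))*(-14) = (10 - 3*(-3 + 2))*(-14) = (10 - 3*(-1))*(-14) = (10 + 3)*(-14) = 13*(-14) = -182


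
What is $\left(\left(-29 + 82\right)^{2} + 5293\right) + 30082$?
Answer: $38184$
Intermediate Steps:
$\left(\left(-29 + 82\right)^{2} + 5293\right) + 30082 = \left(53^{2} + 5293\right) + 30082 = \left(2809 + 5293\right) + 30082 = 8102 + 30082 = 38184$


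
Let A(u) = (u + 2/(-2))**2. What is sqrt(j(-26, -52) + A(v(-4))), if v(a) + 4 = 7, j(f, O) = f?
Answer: I*sqrt(22) ≈ 4.6904*I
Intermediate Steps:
v(a) = 3 (v(a) = -4 + 7 = 3)
A(u) = (-1 + u)**2 (A(u) = (u + 2*(-1/2))**2 = (u - 1)**2 = (-1 + u)**2)
sqrt(j(-26, -52) + A(v(-4))) = sqrt(-26 + (-1 + 3)**2) = sqrt(-26 + 2**2) = sqrt(-26 + 4) = sqrt(-22) = I*sqrt(22)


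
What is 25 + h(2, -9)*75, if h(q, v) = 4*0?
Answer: 25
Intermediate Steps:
h(q, v) = 0
25 + h(2, -9)*75 = 25 + 0*75 = 25 + 0 = 25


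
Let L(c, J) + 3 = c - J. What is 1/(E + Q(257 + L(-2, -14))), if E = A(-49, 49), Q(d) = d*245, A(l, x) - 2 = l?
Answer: 1/65123 ≈ 1.5356e-5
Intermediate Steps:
A(l, x) = 2 + l
L(c, J) = -3 + c - J (L(c, J) = -3 + (c - J) = -3 + c - J)
Q(d) = 245*d
E = -47 (E = 2 - 49 = -47)
1/(E + Q(257 + L(-2, -14))) = 1/(-47 + 245*(257 + (-3 - 2 - 1*(-14)))) = 1/(-47 + 245*(257 + (-3 - 2 + 14))) = 1/(-47 + 245*(257 + 9)) = 1/(-47 + 245*266) = 1/(-47 + 65170) = 1/65123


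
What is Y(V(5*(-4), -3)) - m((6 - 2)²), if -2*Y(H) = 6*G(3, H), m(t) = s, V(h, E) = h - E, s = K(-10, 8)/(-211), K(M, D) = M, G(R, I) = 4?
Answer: -2542/211 ≈ -12.047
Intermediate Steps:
s = 10/211 (s = -10/(-211) = -10*(-1/211) = 10/211 ≈ 0.047393)
m(t) = 10/211
Y(H) = -12 (Y(H) = -3*4 = -½*24 = -12)
Y(V(5*(-4), -3)) - m((6 - 2)²) = -12 - 1*10/211 = -12 - 10/211 = -2542/211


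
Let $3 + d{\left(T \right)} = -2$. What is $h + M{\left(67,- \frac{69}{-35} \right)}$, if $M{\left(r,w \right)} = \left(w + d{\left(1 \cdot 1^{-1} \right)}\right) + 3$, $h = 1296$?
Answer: $\frac{45359}{35} \approx 1296.0$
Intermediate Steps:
$d{\left(T \right)} = -5$ ($d{\left(T \right)} = -3 - 2 = -5$)
$M{\left(r,w \right)} = -2 + w$ ($M{\left(r,w \right)} = \left(w - 5\right) + 3 = \left(-5 + w\right) + 3 = -2 + w$)
$h + M{\left(67,- \frac{69}{-35} \right)} = 1296 - \left(2 + \frac{69}{-35}\right) = 1296 - \frac{1}{35} = \frac{45359}{35}$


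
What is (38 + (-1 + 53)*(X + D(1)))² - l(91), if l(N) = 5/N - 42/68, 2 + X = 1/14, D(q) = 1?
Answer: 2303515/21658 ≈ 106.36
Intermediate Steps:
X = -27/14 (X = -2 + 1/14 = -27/14 ≈ -1.9286)
l(N) = -21/34 + 5/N (l(N) = 5/N - 42*1/68 = 5/N - 21/34 = -21/34 + 5/N)
(38 + (-1 + 53)*(X + D(1)))² - l(91) = (38 + (-1 + 53)*(-27/14 + 1))² - (-21/34 + 5/91) = (38 + 52*(-13/14))² - (-21/34 + 5*(1/91)) = (38 - 338/7)² - (-21/34 + 5/91) = (-72/7)² - 1*(-1741/3094) = 5184/49 + 1741/3094 = 2303515/21658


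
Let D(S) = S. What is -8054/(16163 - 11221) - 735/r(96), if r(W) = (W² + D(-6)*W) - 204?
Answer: -11929319/6948452 ≈ -1.7168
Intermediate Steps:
r(W) = -204 + W² - 6*W (r(W) = (W² - 6*W) - 204 = -204 + W² - 6*W)
-8054/(16163 - 11221) - 735/r(96) = -8054/(16163 - 11221) - 735/(-204 + 96² - 6*96) = -8054/4942 - 735/(-204 + 9216 - 576) = -8054*1/4942 - 735/8436 = -4027/2471 - 735*1/8436 = -4027/2471 - 245/2812 = -11929319/6948452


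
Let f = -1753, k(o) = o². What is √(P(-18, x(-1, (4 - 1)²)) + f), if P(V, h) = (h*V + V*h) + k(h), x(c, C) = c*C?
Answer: 2*I*√337 ≈ 36.715*I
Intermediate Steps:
x(c, C) = C*c
P(V, h) = h² + 2*V*h (P(V, h) = (h*V + V*h) + h² = (V*h + V*h) + h² = 2*V*h + h² = h² + 2*V*h)
√(P(-18, x(-1, (4 - 1)²)) + f) = √(((4 - 1)²*(-1))*((4 - 1)²*(-1) + 2*(-18)) - 1753) = √((3²*(-1))*(3²*(-1) - 36) - 1753) = √((9*(-1))*(9*(-1) - 36) - 1753) = √(-9*(-9 - 36) - 1753) = √(-9*(-45) - 1753) = √(405 - 1753) = √(-1348) = 2*I*√337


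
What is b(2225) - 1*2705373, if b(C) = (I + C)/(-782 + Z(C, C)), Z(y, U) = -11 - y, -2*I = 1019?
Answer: -16329634859/6036 ≈ -2.7054e+6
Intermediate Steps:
I = -1019/2 (I = -1/2*1019 = -1019/2 ≈ -509.50)
b(C) = (-1019/2 + C)/(-793 - C) (b(C) = (-1019/2 + C)/(-782 + (-11 - C)) = (-1019/2 + C)/(-793 - C))
b(2225) - 1*2705373 = (1019/2 - 1*2225)/(793 + 2225) - 1*2705373 = (1019/2 - 2225)/3018 - 2705373 = (1/3018)*(-3431/2) - 2705373 = -3431/6036 - 2705373 = -16329634859/6036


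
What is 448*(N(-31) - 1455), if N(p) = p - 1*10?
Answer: -670208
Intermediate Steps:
N(p) = -10 + p (N(p) = p - 10 = -10 + p)
448*(N(-31) - 1455) = 448*((-10 - 31) - 1455) = 448*(-41 - 1455) = 448*(-1496) = -670208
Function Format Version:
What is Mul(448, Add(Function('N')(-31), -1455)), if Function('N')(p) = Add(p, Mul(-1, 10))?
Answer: -670208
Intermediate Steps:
Function('N')(p) = Add(-10, p) (Function('N')(p) = Add(p, -10) = Add(-10, p))
Mul(448, Add(Function('N')(-31), -1455)) = Mul(448, Add(Add(-10, -31), -1455)) = Mul(448, Add(-41, -1455)) = Mul(448, -1496) = -670208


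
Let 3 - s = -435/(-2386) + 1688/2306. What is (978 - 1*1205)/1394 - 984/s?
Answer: -3774917742913/7998541990 ≈ -471.95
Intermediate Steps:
s = 5737835/2751058 (s = 3 - (-435/(-2386) + 1688/2306) = 3 - (-435*(-1/2386) + 1688*(1/2306)) = 3 - (435/2386 + 844/1153) = 3 - 1*2515339/2751058 = 3 - 2515339/2751058 = 5737835/2751058 ≈ 2.0857)
(978 - 1*1205)/1394 - 984/s = (978 - 1*1205)/1394 - 984/5737835/2751058 = (978 - 1205)*(1/1394) - 984*2751058/5737835 = -227*1/1394 - 2707041072/5737835 = -227/1394 - 2707041072/5737835 = -3774917742913/7998541990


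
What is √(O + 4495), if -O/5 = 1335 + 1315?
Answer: I*√8755 ≈ 93.568*I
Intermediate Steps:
O = -13250 (O = -5*(1335 + 1315) = -5*2650 = -13250)
√(O + 4495) = √(-13250 + 4495) = √(-8755) = I*√8755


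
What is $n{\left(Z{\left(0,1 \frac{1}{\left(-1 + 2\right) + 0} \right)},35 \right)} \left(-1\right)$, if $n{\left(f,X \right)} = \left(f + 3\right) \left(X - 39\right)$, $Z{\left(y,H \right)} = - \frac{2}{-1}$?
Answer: $20$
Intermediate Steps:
$Z{\left(y,H \right)} = 2$ ($Z{\left(y,H \right)} = \left(-2\right) \left(-1\right) = 2$)
$n{\left(f,X \right)} = \left(-39 + X\right) \left(3 + f\right)$ ($n{\left(f,X \right)} = \left(3 + f\right) \left(-39 + X\right) = \left(-39 + X\right) \left(3 + f\right)$)
$n{\left(Z{\left(0,1 \frac{1}{\left(-1 + 2\right) + 0} \right)},35 \right)} \left(-1\right) = \left(-117 - 78 + 3 \cdot 35 + 35 \cdot 2\right) \left(-1\right) = \left(-117 - 78 + 105 + 70\right) \left(-1\right) = \left(-20\right) \left(-1\right) = 20$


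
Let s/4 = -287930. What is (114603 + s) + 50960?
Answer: -986157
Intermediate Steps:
s = -1151720 (s = 4*(-287930) = -1151720)
(114603 + s) + 50960 = (114603 - 1151720) + 50960 = -1037117 + 50960 = -986157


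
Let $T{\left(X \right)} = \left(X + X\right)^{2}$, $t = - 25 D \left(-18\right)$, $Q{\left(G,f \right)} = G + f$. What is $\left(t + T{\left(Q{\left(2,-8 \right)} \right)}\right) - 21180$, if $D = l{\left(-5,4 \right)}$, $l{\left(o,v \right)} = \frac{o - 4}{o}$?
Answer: $-20226$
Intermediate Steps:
$l{\left(o,v \right)} = \frac{-4 + o}{o}$ ($l{\left(o,v \right)} = \frac{o - 4}{o} = \frac{-4 + o}{o}$)
$D = \frac{9}{5}$ ($D = \frac{-4 - 5}{-5} = \left(- \frac{1}{5}\right) \left(-9\right) = \frac{9}{5} \approx 1.8$)
$t = 810$ ($t = \left(-25\right) \frac{9}{5} \left(-18\right) = \left(-45\right) \left(-18\right) = 810$)
$T{\left(X \right)} = 4 X^{2}$ ($T{\left(X \right)} = \left(2 X\right)^{2} = 4 X^{2}$)
$\left(t + T{\left(Q{\left(2,-8 \right)} \right)}\right) - 21180 = \left(810 + 4 \left(2 - 8\right)^{2}\right) - 21180 = \left(810 + 4 \left(-6\right)^{2}\right) - 21180 = \left(810 + 4 \cdot 36\right) - 21180 = \left(810 + 144\right) - 21180 = 954 - 21180 = -20226$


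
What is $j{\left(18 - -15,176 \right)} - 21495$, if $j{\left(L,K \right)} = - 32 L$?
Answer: $-22551$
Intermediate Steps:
$j{\left(18 - -15,176 \right)} - 21495 = - 32 \left(18 - -15\right) - 21495 = - 32 \left(18 + 15\right) - 21495 = \left(-32\right) 33 - 21495 = -1056 - 21495 = -22551$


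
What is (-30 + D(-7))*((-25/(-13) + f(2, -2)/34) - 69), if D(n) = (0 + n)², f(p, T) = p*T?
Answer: -282150/221 ≈ -1276.7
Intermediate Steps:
f(p, T) = T*p
D(n) = n²
(-30 + D(-7))*((-25/(-13) + f(2, -2)/34) - 69) = (-30 + (-7)²)*((-25/(-13) - 2*2/34) - 69) = (-30 + 49)*((-25*(-1/13) - 4*1/34) - 69) = 19*((25/13 - 2/17) - 69) = 19*(399/221 - 69) = 19*(-14850/221) = -282150/221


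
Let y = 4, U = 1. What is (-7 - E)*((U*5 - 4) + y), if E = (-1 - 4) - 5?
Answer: 15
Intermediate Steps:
E = -10 (E = -5 - 5 = -10)
(-7 - E)*((U*5 - 4) + y) = (-7 - 1*(-10))*((1*5 - 4) + 4) = (-7 + 10)*((5 - 4) + 4) = 3*(1 + 4) = 3*5 = 15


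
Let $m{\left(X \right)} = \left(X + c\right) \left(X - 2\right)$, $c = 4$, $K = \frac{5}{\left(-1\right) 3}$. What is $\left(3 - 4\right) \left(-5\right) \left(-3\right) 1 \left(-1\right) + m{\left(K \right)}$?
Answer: $\frac{58}{9} \approx 6.4444$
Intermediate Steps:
$K = - \frac{5}{3}$ ($K = \frac{5}{-3} = 5 \left(- \frac{1}{3}\right) = - \frac{5}{3} \approx -1.6667$)
$m{\left(X \right)} = \left(-2 + X\right) \left(4 + X\right)$ ($m{\left(X \right)} = \left(X + 4\right) \left(X - 2\right) = \left(4 + X\right) \left(-2 + X\right) = \left(-2 + X\right) \left(4 + X\right)$)
$\left(3 - 4\right) \left(-5\right) \left(-3\right) 1 \left(-1\right) + m{\left(K \right)} = \left(3 - 4\right) \left(-5\right) \left(-3\right) 1 \left(-1\right) + \left(-8 + \left(- \frac{5}{3}\right)^{2} + 2 \left(- \frac{5}{3}\right)\right) = \left(-1\right) \left(-5\right) \left(\left(-3\right) \left(-1\right)\right) - \frac{77}{9} = 5 \cdot 3 - \frac{77}{9} = 15 - \frac{77}{9} = \frac{58}{9}$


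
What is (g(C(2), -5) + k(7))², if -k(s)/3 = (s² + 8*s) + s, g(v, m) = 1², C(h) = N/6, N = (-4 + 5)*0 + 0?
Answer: 112225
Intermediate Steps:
N = 0 (N = 1*0 + 0 = 0 + 0 = 0)
C(h) = 0 (C(h) = 0/6 = 0*(⅙) = 0)
g(v, m) = 1
k(s) = -27*s - 3*s² (k(s) = -3*((s² + 8*s) + s) = -3*(s² + 9*s) = -27*s - 3*s²)
(g(C(2), -5) + k(7))² = (1 - 3*7*(9 + 7))² = (1 - 3*7*16)² = (1 - 336)² = (-335)² = 112225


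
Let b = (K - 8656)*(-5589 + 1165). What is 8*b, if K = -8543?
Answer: 608707008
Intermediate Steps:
b = 76088376 (b = (-8543 - 8656)*(-5589 + 1165) = -17199*(-4424) = 76088376)
8*b = 8*76088376 = 608707008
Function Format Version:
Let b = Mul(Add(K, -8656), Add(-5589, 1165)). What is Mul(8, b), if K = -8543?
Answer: 608707008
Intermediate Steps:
b = 76088376 (b = Mul(Add(-8543, -8656), Add(-5589, 1165)) = Mul(-17199, -4424) = 76088376)
Mul(8, b) = Mul(8, 76088376) = 608707008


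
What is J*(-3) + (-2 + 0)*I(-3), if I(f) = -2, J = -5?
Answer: 19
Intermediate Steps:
J*(-3) + (-2 + 0)*I(-3) = -5*(-3) + (-2 + 0)*(-2) = 15 - 2*(-2) = 15 + 4 = 19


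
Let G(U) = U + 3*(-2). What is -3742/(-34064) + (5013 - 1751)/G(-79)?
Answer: -55399349/1447720 ≈ -38.267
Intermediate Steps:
G(U) = -6 + U (G(U) = U - 6 = -6 + U)
-3742/(-34064) + (5013 - 1751)/G(-79) = -3742/(-34064) + (5013 - 1751)/(-6 - 79) = -3742*(-1/34064) + 3262/(-85) = 1871/17032 + 3262*(-1/85) = 1871/17032 - 3262/85 = -55399349/1447720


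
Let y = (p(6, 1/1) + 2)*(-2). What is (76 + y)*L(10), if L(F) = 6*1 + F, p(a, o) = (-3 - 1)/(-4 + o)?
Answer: 3328/3 ≈ 1109.3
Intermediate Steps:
p(a, o) = -4/(-4 + o)
L(F) = 6 + F
y = -20/3 (y = (-4/(-4 + 1/1) + 2)*(-2) = (-4/(-4 + 1) + 2)*(-2) = (-4/(-3) + 2)*(-2) = (-4*(-⅓) + 2)*(-2) = (4/3 + 2)*(-2) = (10/3)*(-2) = -20/3 ≈ -6.6667)
(76 + y)*L(10) = (76 - 20/3)*(6 + 10) = (208/3)*16 = 3328/3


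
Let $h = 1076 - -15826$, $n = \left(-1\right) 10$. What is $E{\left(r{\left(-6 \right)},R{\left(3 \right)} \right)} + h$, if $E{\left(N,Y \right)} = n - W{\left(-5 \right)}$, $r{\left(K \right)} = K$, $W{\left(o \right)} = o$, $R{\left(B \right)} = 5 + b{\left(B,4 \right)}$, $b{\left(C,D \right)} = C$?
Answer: $16897$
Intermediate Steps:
$R{\left(B \right)} = 5 + B$
$n = -10$
$h = 16902$ ($h = 1076 + 15826 = 16902$)
$E{\left(N,Y \right)} = -5$ ($E{\left(N,Y \right)} = -10 - -5 = -10 + 5 = -5$)
$E{\left(r{\left(-6 \right)},R{\left(3 \right)} \right)} + h = -5 + 16902 = 16897$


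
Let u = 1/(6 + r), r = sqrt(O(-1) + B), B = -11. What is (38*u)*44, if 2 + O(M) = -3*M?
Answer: 5016/23 - 836*I*sqrt(10)/23 ≈ 218.09 - 114.94*I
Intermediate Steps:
O(M) = -2 - 3*M
r = I*sqrt(10) (r = sqrt((-2 - 3*(-1)) - 11) = sqrt((-2 + 3) - 11) = sqrt(1 - 11) = sqrt(-10) = I*sqrt(10) ≈ 3.1623*I)
u = 1/(6 + I*sqrt(10)) ≈ 0.13043 - 0.068745*I
(38*u)*44 = (38*(3/23 - I*sqrt(10)/46))*44 = (114/23 - 19*I*sqrt(10)/23)*44 = 5016/23 - 836*I*sqrt(10)/23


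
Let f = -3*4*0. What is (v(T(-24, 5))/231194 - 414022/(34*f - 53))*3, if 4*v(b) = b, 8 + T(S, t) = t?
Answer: 1148632826739/49013128 ≈ 23435.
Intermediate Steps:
f = 0 (f = -12*0 = 0)
T(S, t) = -8 + t
v(b) = b/4
(v(T(-24, 5))/231194 - 414022/(34*f - 53))*3 = (((-8 + 5)/4)/231194 - 414022/(34*0 - 53))*3 = (((1/4)*(-3))*(1/231194) - 414022/(0 - 53))*3 = (-3/4*1/231194 - 414022/(-53))*3 = (-3/924776 - 414022*(-1/53))*3 = (-3/924776 + 414022/53)*3 = (382877608913/49013128)*3 = 1148632826739/49013128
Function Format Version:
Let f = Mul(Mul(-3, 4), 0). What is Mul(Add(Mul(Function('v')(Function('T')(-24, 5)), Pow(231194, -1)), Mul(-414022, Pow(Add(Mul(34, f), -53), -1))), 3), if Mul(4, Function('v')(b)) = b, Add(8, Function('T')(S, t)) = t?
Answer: Rational(1148632826739, 49013128) ≈ 23435.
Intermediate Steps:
f = 0 (f = Mul(-12, 0) = 0)
Function('T')(S, t) = Add(-8, t)
Function('v')(b) = Mul(Rational(1, 4), b)
Mul(Add(Mul(Function('v')(Function('T')(-24, 5)), Pow(231194, -1)), Mul(-414022, Pow(Add(Mul(34, f), -53), -1))), 3) = Mul(Add(Mul(Mul(Rational(1, 4), Add(-8, 5)), Pow(231194, -1)), Mul(-414022, Pow(Add(Mul(34, 0), -53), -1))), 3) = Mul(Add(Mul(Mul(Rational(1, 4), -3), Rational(1, 231194)), Mul(-414022, Pow(Add(0, -53), -1))), 3) = Mul(Add(Mul(Rational(-3, 4), Rational(1, 231194)), Mul(-414022, Pow(-53, -1))), 3) = Mul(Add(Rational(-3, 924776), Mul(-414022, Rational(-1, 53))), 3) = Mul(Add(Rational(-3, 924776), Rational(414022, 53)), 3) = Mul(Rational(382877608913, 49013128), 3) = Rational(1148632826739, 49013128)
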